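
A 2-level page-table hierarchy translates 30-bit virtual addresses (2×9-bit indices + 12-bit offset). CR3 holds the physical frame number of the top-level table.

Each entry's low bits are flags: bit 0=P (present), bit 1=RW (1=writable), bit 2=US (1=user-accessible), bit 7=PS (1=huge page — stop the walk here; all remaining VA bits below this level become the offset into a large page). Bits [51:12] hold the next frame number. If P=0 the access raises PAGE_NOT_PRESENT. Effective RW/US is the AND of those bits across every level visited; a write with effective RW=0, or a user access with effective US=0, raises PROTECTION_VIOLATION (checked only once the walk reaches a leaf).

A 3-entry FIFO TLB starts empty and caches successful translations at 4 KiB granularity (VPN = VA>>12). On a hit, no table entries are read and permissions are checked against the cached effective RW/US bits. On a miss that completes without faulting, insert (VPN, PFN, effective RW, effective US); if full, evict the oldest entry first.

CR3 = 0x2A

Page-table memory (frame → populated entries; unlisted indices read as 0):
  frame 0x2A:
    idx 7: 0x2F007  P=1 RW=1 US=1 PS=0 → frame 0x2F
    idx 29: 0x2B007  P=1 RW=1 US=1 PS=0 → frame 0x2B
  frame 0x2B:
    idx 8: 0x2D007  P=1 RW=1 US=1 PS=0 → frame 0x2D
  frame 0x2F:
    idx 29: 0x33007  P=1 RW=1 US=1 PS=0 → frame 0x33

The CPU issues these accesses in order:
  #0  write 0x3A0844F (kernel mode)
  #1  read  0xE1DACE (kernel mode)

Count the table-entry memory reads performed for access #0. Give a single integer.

Trace:
#0 VA=0x3A0844F (w,kernel):
  L0: frame=0x2A idx=29 entry=0x2B007 [P=1 RW=1 US=1 PS=0]
  L1: frame=0x2B idx=8 entry=0x2D007 [P=1 RW=1 US=1 PS=0]
  → PA=0x2D44F  (2 entries read)
#1 VA=0xE1DACE (r,kernel):
  L0: frame=0x2A idx=7 entry=0x2F007 [P=1 RW=1 US=1 PS=0]
  L1: frame=0x2F idx=29 entry=0x33007 [P=1 RW=1 US=1 PS=0]
  → PA=0x33ACE  (2 entries read)

Entries read for #0: 2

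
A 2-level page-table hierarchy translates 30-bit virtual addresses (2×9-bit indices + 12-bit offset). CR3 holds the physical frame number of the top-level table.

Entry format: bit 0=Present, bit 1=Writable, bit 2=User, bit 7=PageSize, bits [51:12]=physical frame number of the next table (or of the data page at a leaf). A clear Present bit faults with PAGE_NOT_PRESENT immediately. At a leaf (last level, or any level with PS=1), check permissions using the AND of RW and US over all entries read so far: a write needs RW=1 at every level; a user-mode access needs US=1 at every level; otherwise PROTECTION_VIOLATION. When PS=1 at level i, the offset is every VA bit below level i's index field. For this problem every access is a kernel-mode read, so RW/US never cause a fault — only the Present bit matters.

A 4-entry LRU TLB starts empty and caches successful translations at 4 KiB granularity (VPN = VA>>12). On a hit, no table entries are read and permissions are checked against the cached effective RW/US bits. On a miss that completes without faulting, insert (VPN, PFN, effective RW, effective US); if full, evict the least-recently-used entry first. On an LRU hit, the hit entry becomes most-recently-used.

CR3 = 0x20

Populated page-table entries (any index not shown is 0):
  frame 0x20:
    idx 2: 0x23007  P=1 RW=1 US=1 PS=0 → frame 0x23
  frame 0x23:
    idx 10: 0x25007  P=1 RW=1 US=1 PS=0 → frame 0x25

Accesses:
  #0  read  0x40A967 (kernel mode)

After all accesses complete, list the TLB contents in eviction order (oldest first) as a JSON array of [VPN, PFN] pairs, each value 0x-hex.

Walk each access:
#0 VA=0x40A967 (r,kernel):
  L0 @0x20[2] → 0x23007  P=1,RW=1,US=1,PS=0
  L1 @0x23[10] → 0x25007  P=1,RW=1,US=1,PS=0
  ✓ 0x25967  — 2 lookups

TLB: [["0x40A", "0x25"]]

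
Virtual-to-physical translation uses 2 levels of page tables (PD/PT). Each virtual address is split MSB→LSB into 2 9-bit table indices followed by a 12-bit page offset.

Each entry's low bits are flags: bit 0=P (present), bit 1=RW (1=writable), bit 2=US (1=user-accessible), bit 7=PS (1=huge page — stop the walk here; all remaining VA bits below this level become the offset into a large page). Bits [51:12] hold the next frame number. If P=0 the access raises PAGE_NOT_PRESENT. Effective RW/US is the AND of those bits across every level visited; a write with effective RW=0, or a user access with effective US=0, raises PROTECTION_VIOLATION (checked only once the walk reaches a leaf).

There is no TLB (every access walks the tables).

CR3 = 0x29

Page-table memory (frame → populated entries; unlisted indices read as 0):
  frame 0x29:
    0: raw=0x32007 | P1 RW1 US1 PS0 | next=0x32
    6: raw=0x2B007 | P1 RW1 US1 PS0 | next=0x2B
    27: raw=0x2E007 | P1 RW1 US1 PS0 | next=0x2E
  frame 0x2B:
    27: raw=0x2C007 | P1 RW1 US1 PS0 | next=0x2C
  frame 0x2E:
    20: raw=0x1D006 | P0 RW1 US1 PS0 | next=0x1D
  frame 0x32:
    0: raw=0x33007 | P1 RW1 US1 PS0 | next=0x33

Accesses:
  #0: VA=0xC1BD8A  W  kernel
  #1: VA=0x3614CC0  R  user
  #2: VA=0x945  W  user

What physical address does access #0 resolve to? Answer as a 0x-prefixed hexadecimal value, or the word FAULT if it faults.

Per-access translation:
#0 VA=0xC1BD8A (w,kernel):
  L0 @0x29[6] → 0x2B007  P=1,RW=1,US=1,PS=0
  L1 @0x2B[27] → 0x2C007  P=1,RW=1,US=1,PS=0
  ✓ 0x2CD8A  — 2 lookups
#1 VA=0x3614CC0 (r,user):
  L0 @0x29[27] → 0x2E007  P=1,RW=1,US=1,PS=0
  L1 @0x2E[20] → 0x1D006  P=0,RW=1,US=1,PS=0
  ⇒ fault: PAGE_NOT_PRESENT  — 2 lookups
#2 VA=0x945 (w,user):
  L0 @0x29[0] → 0x32007  P=1,RW=1,US=1,PS=0
  L1 @0x32[0] → 0x33007  P=1,RW=1,US=1,PS=0
  ✓ 0x33945  — 2 lookups

Access #0 PA: 0x2CD8A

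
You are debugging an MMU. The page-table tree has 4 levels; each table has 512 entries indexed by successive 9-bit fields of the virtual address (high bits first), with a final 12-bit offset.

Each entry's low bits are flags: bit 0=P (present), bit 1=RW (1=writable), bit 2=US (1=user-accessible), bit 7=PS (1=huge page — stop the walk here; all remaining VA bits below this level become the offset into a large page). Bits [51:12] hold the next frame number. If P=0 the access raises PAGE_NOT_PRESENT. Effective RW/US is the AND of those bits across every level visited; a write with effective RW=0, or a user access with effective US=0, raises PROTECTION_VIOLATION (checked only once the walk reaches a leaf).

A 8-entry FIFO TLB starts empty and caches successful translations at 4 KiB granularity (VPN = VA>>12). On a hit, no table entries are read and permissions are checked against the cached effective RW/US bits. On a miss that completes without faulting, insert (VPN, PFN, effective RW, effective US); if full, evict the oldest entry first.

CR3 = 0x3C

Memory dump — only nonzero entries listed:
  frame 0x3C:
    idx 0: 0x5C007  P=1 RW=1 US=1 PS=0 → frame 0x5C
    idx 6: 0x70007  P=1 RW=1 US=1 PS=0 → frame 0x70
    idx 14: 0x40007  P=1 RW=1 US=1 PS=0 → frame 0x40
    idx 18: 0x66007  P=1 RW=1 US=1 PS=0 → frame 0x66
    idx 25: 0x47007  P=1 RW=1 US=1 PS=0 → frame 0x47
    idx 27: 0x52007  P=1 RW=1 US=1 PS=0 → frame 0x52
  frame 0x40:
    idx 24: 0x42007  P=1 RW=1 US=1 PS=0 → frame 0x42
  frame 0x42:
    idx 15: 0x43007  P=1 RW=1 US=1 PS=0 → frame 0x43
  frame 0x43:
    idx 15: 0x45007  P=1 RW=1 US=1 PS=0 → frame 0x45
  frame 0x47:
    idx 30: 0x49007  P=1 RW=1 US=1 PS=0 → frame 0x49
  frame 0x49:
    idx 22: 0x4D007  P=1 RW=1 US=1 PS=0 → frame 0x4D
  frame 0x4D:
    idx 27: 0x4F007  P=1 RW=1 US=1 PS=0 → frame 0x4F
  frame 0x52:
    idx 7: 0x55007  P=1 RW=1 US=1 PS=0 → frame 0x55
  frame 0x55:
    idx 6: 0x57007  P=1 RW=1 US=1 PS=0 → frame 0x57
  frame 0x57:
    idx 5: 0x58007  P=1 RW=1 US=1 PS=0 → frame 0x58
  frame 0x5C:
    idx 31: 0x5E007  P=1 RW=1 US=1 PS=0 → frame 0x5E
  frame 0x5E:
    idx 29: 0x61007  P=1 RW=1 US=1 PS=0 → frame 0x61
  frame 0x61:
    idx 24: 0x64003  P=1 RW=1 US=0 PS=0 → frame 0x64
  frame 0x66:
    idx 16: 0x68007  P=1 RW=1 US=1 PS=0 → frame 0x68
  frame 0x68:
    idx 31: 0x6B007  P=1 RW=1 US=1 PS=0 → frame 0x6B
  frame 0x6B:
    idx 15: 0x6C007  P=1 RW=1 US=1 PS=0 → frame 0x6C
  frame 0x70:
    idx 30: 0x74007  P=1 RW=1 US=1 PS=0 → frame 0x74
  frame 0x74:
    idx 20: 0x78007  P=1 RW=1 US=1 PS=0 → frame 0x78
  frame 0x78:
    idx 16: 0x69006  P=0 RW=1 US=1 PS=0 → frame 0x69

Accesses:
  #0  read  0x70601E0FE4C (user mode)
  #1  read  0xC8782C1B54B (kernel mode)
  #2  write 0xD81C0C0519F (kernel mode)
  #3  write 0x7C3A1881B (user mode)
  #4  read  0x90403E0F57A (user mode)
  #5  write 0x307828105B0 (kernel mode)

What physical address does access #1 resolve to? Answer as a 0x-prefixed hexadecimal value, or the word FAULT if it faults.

Trace:
#0 VA=0x70601E0FE4C (r,user):
  lvl0: tbl 0x3C, slot 14 ⇒ 0x40007 (P1/RW1/US1/PS0)
  lvl1: tbl 0x40, slot 24 ⇒ 0x42007 (P1/RW1/US1/PS0)
  lvl2: tbl 0x42, slot 15 ⇒ 0x43007 (P1/RW1/US1/PS0)
  lvl3: tbl 0x43, slot 15 ⇒ 0x45007 (P1/RW1/US1/PS0)
  ✓ 0x45E4C  — 4 lookups
#1 VA=0xC8782C1B54B (r,kernel):
  lvl0: tbl 0x3C, slot 25 ⇒ 0x47007 (P1/RW1/US1/PS0)
  lvl1: tbl 0x47, slot 30 ⇒ 0x49007 (P1/RW1/US1/PS0)
  lvl2: tbl 0x49, slot 22 ⇒ 0x4D007 (P1/RW1/US1/PS0)
  lvl3: tbl 0x4D, slot 27 ⇒ 0x4F007 (P1/RW1/US1/PS0)
  ✓ 0x4F54B  — 4 lookups
#2 VA=0xD81C0C0519F (w,kernel):
  lvl0: tbl 0x3C, slot 27 ⇒ 0x52007 (P1/RW1/US1/PS0)
  lvl1: tbl 0x52, slot 7 ⇒ 0x55007 (P1/RW1/US1/PS0)
  lvl2: tbl 0x55, slot 6 ⇒ 0x57007 (P1/RW1/US1/PS0)
  lvl3: tbl 0x57, slot 5 ⇒ 0x58007 (P1/RW1/US1/PS0)
  ✓ 0x5819F  — 4 lookups
#3 VA=0x7C3A1881B (w,user):
  lvl0: tbl 0x3C, slot 0 ⇒ 0x5C007 (P1/RW1/US1/PS0)
  lvl1: tbl 0x5C, slot 31 ⇒ 0x5E007 (P1/RW1/US1/PS0)
  lvl2: tbl 0x5E, slot 29 ⇒ 0x61007 (P1/RW1/US1/PS0)
  lvl3: tbl 0x61, slot 24 ⇒ 0x64003 (P1/RW1/US0/PS0)
  ⇒ fault: PROTECTION_VIOLATION  — 4 lookups
#4 VA=0x90403E0F57A (r,user):
  lvl0: tbl 0x3C, slot 18 ⇒ 0x66007 (P1/RW1/US1/PS0)
  lvl1: tbl 0x66, slot 16 ⇒ 0x68007 (P1/RW1/US1/PS0)
  lvl2: tbl 0x68, slot 31 ⇒ 0x6B007 (P1/RW1/US1/PS0)
  lvl3: tbl 0x6B, slot 15 ⇒ 0x6C007 (P1/RW1/US1/PS0)
  ✓ 0x6C57A  — 4 lookups
#5 VA=0x307828105B0 (w,kernel):
  lvl0: tbl 0x3C, slot 6 ⇒ 0x70007 (P1/RW1/US1/PS0)
  lvl1: tbl 0x70, slot 30 ⇒ 0x74007 (P1/RW1/US1/PS0)
  lvl2: tbl 0x74, slot 20 ⇒ 0x78007 (P1/RW1/US1/PS0)
  lvl3: tbl 0x78, slot 16 ⇒ 0x69006 (P0/RW1/US1/PS0)
  ⇒ fault: PAGE_NOT_PRESENT  — 4 lookups

Access #1 PA: 0x4F54B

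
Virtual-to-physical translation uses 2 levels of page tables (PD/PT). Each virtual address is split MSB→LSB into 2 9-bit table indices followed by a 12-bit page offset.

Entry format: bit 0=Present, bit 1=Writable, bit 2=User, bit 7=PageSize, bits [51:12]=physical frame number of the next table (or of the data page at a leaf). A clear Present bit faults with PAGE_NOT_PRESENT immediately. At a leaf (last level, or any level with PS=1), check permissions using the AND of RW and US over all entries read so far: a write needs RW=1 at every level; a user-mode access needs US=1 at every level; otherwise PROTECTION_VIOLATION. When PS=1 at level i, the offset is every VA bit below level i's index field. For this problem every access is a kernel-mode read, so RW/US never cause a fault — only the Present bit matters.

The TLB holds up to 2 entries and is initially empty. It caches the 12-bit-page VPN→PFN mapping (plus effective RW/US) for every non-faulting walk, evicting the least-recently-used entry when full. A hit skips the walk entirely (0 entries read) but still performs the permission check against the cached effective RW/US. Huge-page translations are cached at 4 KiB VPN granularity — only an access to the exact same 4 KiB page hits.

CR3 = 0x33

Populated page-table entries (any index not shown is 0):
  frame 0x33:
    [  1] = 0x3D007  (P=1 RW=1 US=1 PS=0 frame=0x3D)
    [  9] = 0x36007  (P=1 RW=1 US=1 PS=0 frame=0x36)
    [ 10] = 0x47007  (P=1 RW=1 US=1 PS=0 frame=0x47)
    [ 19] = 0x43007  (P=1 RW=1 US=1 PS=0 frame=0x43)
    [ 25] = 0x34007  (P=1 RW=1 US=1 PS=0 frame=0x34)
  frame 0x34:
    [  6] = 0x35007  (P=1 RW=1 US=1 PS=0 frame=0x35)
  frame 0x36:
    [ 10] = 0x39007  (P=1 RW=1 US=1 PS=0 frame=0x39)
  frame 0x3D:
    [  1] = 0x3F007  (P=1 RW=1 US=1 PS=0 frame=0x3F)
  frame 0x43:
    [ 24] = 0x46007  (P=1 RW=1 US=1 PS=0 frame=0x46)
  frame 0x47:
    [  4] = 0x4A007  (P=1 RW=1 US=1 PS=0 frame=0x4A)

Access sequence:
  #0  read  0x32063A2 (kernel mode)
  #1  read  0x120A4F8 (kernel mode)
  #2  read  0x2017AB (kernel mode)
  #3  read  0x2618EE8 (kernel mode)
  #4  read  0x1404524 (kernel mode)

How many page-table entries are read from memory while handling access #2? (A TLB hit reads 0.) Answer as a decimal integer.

Per-access translation:
#0 VA=0x32063A2 (r,kernel):
  L0 @0x33[25] → 0x34007  P=1,RW=1,US=1,PS=0
  L1 @0x34[6] → 0x35007  P=1,RW=1,US=1,PS=0
  → PA=0x353A2  (2 entries read)
#1 VA=0x120A4F8 (r,kernel):
  L0 @0x33[9] → 0x36007  P=1,RW=1,US=1,PS=0
  L1 @0x36[10] → 0x39007  P=1,RW=1,US=1,PS=0
  → PA=0x394F8  (2 entries read)
#2 VA=0x2017AB (r,kernel):
  L0 @0x33[1] → 0x3D007  P=1,RW=1,US=1,PS=0
  L1 @0x3D[1] → 0x3F007  P=1,RW=1,US=1,PS=0
  → PA=0x3F7AB  (2 entries read)
#3 VA=0x2618EE8 (r,kernel):
  L0 @0x33[19] → 0x43007  P=1,RW=1,US=1,PS=0
  L1 @0x43[24] → 0x46007  P=1,RW=1,US=1,PS=0
  → PA=0x46EE8  (2 entries read)
#4 VA=0x1404524 (r,kernel):
  L0 @0x33[10] → 0x47007  P=1,RW=1,US=1,PS=0
  L1 @0x47[4] → 0x4A007  P=1,RW=1,US=1,PS=0
  → PA=0x4A524  (2 entries read)

Entries read for #2: 2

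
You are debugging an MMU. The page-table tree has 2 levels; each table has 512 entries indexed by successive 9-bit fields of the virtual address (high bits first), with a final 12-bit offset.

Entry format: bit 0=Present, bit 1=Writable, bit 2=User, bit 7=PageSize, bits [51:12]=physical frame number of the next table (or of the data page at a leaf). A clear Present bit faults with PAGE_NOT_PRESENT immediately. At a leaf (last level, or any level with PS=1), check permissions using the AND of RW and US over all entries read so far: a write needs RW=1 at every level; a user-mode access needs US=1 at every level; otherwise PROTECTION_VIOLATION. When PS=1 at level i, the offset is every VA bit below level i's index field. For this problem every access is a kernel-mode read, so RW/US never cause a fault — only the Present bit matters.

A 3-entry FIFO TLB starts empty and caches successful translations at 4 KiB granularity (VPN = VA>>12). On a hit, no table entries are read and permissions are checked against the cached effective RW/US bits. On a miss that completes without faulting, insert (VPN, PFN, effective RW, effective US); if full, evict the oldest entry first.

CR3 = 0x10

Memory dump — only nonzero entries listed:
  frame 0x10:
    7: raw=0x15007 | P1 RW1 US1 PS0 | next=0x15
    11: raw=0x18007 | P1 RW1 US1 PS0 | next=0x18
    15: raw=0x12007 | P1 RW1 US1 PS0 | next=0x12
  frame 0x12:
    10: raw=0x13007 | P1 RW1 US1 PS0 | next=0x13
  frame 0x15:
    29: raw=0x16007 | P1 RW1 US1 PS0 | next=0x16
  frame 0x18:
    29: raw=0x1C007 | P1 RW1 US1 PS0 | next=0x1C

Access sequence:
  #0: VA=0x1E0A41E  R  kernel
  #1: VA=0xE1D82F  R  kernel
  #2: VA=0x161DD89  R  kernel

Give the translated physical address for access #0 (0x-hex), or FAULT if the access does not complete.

Per-access translation:
#0 VA=0x1E0A41E (r,kernel):
  [0] read 0x10 idx=15: raw=0x12007 flags P=1 W=1 U=1 S=0
  [1] read 0x12 idx=10: raw=0x13007 flags P=1 W=1 U=1 S=0
  ⇒ phys 0x1341E  [2 reads]
#1 VA=0xE1D82F (r,kernel):
  [0] read 0x10 idx=7: raw=0x15007 flags P=1 W=1 U=1 S=0
  [1] read 0x15 idx=29: raw=0x16007 flags P=1 W=1 U=1 S=0
  ⇒ phys 0x1682F  [2 reads]
#2 VA=0x161DD89 (r,kernel):
  [0] read 0x10 idx=11: raw=0x18007 flags P=1 W=1 U=1 S=0
  [1] read 0x18 idx=29: raw=0x1C007 flags P=1 W=1 U=1 S=0
  ⇒ phys 0x1CD89  [2 reads]

Access #0 PA: 0x1341E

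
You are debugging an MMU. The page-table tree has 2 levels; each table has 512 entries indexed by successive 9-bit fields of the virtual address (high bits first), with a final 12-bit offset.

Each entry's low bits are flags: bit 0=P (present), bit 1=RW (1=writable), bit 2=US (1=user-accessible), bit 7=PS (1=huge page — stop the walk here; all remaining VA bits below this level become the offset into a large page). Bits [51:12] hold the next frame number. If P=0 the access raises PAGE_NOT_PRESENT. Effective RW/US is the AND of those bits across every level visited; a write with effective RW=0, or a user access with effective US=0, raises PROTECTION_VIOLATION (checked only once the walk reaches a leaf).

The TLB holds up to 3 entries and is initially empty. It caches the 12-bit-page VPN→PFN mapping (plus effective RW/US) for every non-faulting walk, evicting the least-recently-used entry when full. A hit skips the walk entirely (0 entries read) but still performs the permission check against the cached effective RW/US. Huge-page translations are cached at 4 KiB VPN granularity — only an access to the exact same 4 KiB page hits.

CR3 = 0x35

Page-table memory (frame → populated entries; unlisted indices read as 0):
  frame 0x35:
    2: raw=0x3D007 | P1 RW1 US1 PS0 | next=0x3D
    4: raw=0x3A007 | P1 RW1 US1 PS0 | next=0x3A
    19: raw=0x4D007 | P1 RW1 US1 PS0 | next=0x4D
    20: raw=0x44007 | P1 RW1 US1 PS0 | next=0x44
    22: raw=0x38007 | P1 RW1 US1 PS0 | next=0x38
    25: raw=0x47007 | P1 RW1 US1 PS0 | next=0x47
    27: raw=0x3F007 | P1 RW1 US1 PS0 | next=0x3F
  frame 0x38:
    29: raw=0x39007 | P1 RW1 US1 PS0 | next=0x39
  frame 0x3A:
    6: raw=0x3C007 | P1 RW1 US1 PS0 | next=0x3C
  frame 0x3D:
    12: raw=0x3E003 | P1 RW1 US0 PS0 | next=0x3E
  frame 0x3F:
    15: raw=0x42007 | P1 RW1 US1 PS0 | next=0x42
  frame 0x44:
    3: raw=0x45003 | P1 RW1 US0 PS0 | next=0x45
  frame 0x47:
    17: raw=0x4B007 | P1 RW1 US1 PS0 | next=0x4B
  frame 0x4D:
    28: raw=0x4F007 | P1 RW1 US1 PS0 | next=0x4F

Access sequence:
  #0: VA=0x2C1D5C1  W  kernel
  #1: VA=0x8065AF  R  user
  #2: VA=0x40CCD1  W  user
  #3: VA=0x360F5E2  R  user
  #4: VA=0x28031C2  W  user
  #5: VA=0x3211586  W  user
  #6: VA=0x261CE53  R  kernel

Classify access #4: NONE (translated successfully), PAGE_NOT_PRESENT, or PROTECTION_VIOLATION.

Per-access translation:
#0 VA=0x2C1D5C1 (w,kernel):
  L0: frame=0x35 idx=22 entry=0x38007 [P=1 RW=1 US=1 PS=0]
  L1: frame=0x38 idx=29 entry=0x39007 [P=1 RW=1 US=1 PS=0]
  ✓ 0x395C1  — 2 lookups
#1 VA=0x8065AF (r,user):
  L0: frame=0x35 idx=4 entry=0x3A007 [P=1 RW=1 US=1 PS=0]
  L1: frame=0x3A idx=6 entry=0x3C007 [P=1 RW=1 US=1 PS=0]
  ✓ 0x3C5AF  — 2 lookups
#2 VA=0x40CCD1 (w,user):
  L0: frame=0x35 idx=2 entry=0x3D007 [P=1 RW=1 US=1 PS=0]
  L1: frame=0x3D idx=12 entry=0x3E003 [P=1 RW=1 US=0 PS=0]
  → PROTECTION_VIOLATION  (2 entries read)
#3 VA=0x360F5E2 (r,user):
  L0: frame=0x35 idx=27 entry=0x3F007 [P=1 RW=1 US=1 PS=0]
  L1: frame=0x3F idx=15 entry=0x42007 [P=1 RW=1 US=1 PS=0]
  ✓ 0x425E2  — 2 lookups
#4 VA=0x28031C2 (w,user):
  L0: frame=0x35 idx=20 entry=0x44007 [P=1 RW=1 US=1 PS=0]
  L1: frame=0x44 idx=3 entry=0x45003 [P=1 RW=1 US=0 PS=0]
  → PROTECTION_VIOLATION  (2 entries read)
#5 VA=0x3211586 (w,user):
  L0: frame=0x35 idx=25 entry=0x47007 [P=1 RW=1 US=1 PS=0]
  L1: frame=0x47 idx=17 entry=0x4B007 [P=1 RW=1 US=1 PS=0]
  ✓ 0x4B586  — 2 lookups
#6 VA=0x261CE53 (r,kernel):
  L0: frame=0x35 idx=19 entry=0x4D007 [P=1 RW=1 US=1 PS=0]
  L1: frame=0x4D idx=28 entry=0x4F007 [P=1 RW=1 US=1 PS=0]
  ✓ 0x4FE53  — 2 lookups

Access #4 fault: PROTECTION_VIOLATION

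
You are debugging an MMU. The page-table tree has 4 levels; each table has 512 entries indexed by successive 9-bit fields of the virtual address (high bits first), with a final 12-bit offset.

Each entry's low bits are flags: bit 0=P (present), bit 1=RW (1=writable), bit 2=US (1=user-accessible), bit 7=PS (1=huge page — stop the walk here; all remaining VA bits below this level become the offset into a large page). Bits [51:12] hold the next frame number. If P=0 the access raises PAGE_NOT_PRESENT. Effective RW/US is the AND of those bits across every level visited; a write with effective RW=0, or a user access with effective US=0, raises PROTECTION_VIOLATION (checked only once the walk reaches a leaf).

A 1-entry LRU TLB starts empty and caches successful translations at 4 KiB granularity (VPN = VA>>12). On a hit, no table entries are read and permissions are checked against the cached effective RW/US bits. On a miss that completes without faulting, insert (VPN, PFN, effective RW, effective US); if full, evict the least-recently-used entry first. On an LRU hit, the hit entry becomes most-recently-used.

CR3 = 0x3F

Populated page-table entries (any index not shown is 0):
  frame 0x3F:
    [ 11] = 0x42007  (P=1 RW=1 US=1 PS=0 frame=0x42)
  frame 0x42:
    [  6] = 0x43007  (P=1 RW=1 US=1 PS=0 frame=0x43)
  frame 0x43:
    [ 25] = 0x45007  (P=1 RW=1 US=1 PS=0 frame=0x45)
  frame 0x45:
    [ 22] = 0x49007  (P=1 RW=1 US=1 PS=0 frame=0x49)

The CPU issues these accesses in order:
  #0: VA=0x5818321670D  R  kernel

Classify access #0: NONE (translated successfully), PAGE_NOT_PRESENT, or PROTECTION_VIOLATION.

Walk each access:
#0 VA=0x5818321670D (r,kernel):
  [0] read 0x3F idx=11: raw=0x42007 flags P=1 W=1 U=1 S=0
  [1] read 0x42 idx=6: raw=0x43007 flags P=1 W=1 U=1 S=0
  [2] read 0x43 idx=25: raw=0x45007 flags P=1 W=1 U=1 S=0
  [3] read 0x45 idx=22: raw=0x49007 flags P=1 W=1 U=1 S=0
  → PA=0x4970D  (4 entries read)

Access #0 fault: NONE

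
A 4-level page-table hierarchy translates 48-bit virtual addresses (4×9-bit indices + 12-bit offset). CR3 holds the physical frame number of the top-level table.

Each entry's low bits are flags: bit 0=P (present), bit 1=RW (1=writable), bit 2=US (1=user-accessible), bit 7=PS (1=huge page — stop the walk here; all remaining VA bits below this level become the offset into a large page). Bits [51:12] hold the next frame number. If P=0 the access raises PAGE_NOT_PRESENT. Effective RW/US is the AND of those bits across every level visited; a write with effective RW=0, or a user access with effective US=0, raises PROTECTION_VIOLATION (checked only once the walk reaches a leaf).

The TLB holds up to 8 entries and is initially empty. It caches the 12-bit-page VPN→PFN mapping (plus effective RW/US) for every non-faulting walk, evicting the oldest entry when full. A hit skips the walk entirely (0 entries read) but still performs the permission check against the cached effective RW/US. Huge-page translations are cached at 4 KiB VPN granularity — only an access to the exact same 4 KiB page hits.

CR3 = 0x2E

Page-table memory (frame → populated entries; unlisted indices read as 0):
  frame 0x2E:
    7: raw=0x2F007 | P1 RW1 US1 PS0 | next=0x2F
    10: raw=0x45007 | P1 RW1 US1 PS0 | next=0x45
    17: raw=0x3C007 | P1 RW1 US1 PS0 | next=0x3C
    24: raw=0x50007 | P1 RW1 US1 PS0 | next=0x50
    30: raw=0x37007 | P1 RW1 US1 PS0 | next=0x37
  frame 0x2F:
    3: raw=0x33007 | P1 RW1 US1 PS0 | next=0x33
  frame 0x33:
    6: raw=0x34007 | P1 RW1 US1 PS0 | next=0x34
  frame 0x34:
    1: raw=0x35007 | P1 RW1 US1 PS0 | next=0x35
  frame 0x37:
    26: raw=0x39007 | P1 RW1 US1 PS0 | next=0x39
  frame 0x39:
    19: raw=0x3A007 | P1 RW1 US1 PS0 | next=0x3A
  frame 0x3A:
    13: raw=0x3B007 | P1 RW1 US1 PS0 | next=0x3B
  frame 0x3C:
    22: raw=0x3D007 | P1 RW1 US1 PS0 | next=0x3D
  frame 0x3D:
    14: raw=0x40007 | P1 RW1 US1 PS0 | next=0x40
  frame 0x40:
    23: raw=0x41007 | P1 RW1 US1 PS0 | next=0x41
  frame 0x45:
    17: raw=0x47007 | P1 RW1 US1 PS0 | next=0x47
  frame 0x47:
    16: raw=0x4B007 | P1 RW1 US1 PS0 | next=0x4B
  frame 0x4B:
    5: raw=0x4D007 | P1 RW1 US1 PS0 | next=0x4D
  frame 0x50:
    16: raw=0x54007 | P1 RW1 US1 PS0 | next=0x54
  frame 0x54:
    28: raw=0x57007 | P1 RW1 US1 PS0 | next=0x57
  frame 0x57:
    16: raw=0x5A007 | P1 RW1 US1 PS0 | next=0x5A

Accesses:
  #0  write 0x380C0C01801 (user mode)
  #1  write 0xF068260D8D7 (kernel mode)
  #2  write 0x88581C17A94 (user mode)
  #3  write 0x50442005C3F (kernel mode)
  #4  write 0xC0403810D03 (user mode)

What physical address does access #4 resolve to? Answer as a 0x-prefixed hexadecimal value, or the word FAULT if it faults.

Walk each access:
#0 VA=0x380C0C01801 (w,user):
  lvl0: tbl 0x2E, slot 7 ⇒ 0x2F007 (P1/RW1/US1/PS0)
  lvl1: tbl 0x2F, slot 3 ⇒ 0x33007 (P1/RW1/US1/PS0)
  lvl2: tbl 0x33, slot 6 ⇒ 0x34007 (P1/RW1/US1/PS0)
  lvl3: tbl 0x34, slot 1 ⇒ 0x35007 (P1/RW1/US1/PS0)
  ✓ 0x35801  — 4 lookups
#1 VA=0xF068260D8D7 (w,kernel):
  lvl0: tbl 0x2E, slot 30 ⇒ 0x37007 (P1/RW1/US1/PS0)
  lvl1: tbl 0x37, slot 26 ⇒ 0x39007 (P1/RW1/US1/PS0)
  lvl2: tbl 0x39, slot 19 ⇒ 0x3A007 (P1/RW1/US1/PS0)
  lvl3: tbl 0x3A, slot 13 ⇒ 0x3B007 (P1/RW1/US1/PS0)
  ✓ 0x3B8D7  — 4 lookups
#2 VA=0x88581C17A94 (w,user):
  lvl0: tbl 0x2E, slot 17 ⇒ 0x3C007 (P1/RW1/US1/PS0)
  lvl1: tbl 0x3C, slot 22 ⇒ 0x3D007 (P1/RW1/US1/PS0)
  lvl2: tbl 0x3D, slot 14 ⇒ 0x40007 (P1/RW1/US1/PS0)
  lvl3: tbl 0x40, slot 23 ⇒ 0x41007 (P1/RW1/US1/PS0)
  ✓ 0x41A94  — 4 lookups
#3 VA=0x50442005C3F (w,kernel):
  lvl0: tbl 0x2E, slot 10 ⇒ 0x45007 (P1/RW1/US1/PS0)
  lvl1: tbl 0x45, slot 17 ⇒ 0x47007 (P1/RW1/US1/PS0)
  lvl2: tbl 0x47, slot 16 ⇒ 0x4B007 (P1/RW1/US1/PS0)
  lvl3: tbl 0x4B, slot 5 ⇒ 0x4D007 (P1/RW1/US1/PS0)
  ✓ 0x4DC3F  — 4 lookups
#4 VA=0xC0403810D03 (w,user):
  lvl0: tbl 0x2E, slot 24 ⇒ 0x50007 (P1/RW1/US1/PS0)
  lvl1: tbl 0x50, slot 16 ⇒ 0x54007 (P1/RW1/US1/PS0)
  lvl2: tbl 0x54, slot 28 ⇒ 0x57007 (P1/RW1/US1/PS0)
  lvl3: tbl 0x57, slot 16 ⇒ 0x5A007 (P1/RW1/US1/PS0)
  ✓ 0x5AD03  — 4 lookups

Access #4 PA: 0x5AD03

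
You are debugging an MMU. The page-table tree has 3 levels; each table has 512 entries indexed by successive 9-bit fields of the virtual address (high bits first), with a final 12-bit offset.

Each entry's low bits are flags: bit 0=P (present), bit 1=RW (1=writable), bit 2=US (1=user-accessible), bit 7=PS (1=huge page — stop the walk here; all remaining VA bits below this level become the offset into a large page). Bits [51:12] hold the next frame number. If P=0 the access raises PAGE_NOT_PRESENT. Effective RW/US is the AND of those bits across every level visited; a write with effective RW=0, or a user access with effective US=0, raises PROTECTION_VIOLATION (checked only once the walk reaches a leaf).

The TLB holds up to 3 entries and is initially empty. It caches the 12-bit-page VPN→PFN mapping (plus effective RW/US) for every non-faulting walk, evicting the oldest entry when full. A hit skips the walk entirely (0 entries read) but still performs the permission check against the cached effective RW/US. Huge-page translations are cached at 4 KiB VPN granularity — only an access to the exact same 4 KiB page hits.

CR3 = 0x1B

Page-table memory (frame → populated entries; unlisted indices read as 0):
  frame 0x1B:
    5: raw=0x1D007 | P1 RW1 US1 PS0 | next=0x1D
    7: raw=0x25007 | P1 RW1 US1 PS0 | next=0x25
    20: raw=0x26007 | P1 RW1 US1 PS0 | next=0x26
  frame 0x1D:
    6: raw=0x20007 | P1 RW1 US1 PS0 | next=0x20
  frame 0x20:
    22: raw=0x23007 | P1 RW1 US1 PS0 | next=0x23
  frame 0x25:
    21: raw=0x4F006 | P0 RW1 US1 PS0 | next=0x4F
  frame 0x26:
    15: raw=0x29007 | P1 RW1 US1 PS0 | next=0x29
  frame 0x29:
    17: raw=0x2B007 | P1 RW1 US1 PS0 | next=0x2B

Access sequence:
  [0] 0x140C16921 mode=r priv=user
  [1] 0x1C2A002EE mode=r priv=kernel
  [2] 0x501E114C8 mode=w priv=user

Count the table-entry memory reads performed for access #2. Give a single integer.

Walk each access:
#0 VA=0x140C16921 (r,user):
  L0: frame=0x1B idx=5 entry=0x1D007 [P=1 RW=1 US=1 PS=0]
  L1: frame=0x1D idx=6 entry=0x20007 [P=1 RW=1 US=1 PS=0]
  L2: frame=0x20 idx=22 entry=0x23007 [P=1 RW=1 US=1 PS=0]
  ✓ 0x23921  — 3 lookups
#1 VA=0x1C2A002EE (r,kernel):
  L0: frame=0x1B idx=7 entry=0x25007 [P=1 RW=1 US=1 PS=0]
  L1: frame=0x25 idx=21 entry=0x4F006 [P=0 RW=1 US=1 PS=0]
  → PAGE_NOT_PRESENT  (2 entries read)
#2 VA=0x501E114C8 (w,user):
  L0: frame=0x1B idx=20 entry=0x26007 [P=1 RW=1 US=1 PS=0]
  L1: frame=0x26 idx=15 entry=0x29007 [P=1 RW=1 US=1 PS=0]
  L2: frame=0x29 idx=17 entry=0x2B007 [P=1 RW=1 US=1 PS=0]
  ✓ 0x2B4C8  — 3 lookups

Entries read for #2: 3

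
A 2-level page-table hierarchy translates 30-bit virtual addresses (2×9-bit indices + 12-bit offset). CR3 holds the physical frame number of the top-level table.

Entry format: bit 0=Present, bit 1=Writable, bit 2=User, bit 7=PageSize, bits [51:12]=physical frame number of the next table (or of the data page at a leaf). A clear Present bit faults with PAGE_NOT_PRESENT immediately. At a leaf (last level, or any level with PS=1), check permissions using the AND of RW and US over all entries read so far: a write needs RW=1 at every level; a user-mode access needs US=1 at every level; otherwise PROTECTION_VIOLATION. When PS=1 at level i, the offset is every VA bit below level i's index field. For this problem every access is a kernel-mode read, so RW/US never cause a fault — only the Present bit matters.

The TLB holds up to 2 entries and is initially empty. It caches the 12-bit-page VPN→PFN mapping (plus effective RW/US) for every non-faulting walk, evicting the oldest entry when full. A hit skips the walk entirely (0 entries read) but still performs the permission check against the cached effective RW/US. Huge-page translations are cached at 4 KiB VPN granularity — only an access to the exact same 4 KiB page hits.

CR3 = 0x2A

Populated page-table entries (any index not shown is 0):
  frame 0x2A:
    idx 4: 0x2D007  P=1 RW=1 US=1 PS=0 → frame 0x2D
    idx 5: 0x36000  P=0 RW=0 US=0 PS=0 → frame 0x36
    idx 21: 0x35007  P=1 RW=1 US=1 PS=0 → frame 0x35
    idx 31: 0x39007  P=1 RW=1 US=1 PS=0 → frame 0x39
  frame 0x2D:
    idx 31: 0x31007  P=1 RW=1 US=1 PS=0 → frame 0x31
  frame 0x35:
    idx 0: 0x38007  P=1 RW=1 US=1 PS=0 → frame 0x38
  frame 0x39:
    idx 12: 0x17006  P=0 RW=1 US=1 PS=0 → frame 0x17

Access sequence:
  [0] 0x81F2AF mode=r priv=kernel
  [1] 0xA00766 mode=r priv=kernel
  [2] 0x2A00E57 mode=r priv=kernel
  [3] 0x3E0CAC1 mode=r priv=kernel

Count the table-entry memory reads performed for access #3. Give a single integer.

Trace:
#0 VA=0x81F2AF (r,kernel):
  L0: frame=0x2A idx=4 entry=0x2D007 [P=1 RW=1 US=1 PS=0]
  L1: frame=0x2D idx=31 entry=0x31007 [P=1 RW=1 US=1 PS=0]
  → PA=0x312AF  (2 entries read)
#1 VA=0xA00766 (r,kernel):
  L0: frame=0x2A idx=5 entry=0x36000 [P=0 RW=0 US=0 PS=0]
  ✗ PAGE_NOT_PRESENT  [1 reads]
#2 VA=0x2A00E57 (r,kernel):
  L0: frame=0x2A idx=21 entry=0x35007 [P=1 RW=1 US=1 PS=0]
  L1: frame=0x35 idx=0 entry=0x38007 [P=1 RW=1 US=1 PS=0]
  → PA=0x38E57  (2 entries read)
#3 VA=0x3E0CAC1 (r,kernel):
  L0: frame=0x2A idx=31 entry=0x39007 [P=1 RW=1 US=1 PS=0]
  L1: frame=0x39 idx=12 entry=0x17006 [P=0 RW=1 US=1 PS=0]
  ✗ PAGE_NOT_PRESENT  [2 reads]

Entries read for #3: 2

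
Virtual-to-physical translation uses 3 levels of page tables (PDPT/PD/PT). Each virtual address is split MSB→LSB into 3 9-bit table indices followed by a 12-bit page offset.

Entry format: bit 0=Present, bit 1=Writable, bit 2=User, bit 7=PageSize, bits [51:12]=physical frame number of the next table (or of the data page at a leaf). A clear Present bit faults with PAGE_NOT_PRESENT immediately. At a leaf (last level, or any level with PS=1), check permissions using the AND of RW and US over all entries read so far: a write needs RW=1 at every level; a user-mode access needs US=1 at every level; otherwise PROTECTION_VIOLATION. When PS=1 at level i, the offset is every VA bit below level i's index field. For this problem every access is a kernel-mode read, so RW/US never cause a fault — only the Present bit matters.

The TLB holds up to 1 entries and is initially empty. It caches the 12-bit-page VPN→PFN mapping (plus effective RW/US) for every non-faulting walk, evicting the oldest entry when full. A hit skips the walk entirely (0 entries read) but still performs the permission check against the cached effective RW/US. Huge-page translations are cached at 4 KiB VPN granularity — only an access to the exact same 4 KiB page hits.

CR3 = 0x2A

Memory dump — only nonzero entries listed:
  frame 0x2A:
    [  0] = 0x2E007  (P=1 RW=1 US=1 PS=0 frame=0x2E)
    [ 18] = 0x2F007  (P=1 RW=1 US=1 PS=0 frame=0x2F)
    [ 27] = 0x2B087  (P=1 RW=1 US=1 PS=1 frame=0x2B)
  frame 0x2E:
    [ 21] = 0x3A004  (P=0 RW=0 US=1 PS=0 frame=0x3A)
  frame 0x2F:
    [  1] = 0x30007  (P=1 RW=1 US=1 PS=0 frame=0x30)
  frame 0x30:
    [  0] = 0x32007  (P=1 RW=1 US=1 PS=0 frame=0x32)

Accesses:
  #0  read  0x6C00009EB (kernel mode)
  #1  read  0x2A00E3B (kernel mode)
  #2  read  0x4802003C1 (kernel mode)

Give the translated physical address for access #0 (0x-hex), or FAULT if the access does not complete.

Walk each access:
#0 VA=0x6C00009EB (r,kernel):
  L0 @0x2A[27] → 0x2B087  P=1,RW=1,US=1,PS=1
  ✓ 0x2B9EB (huge @L0)  — 1 lookups
#1 VA=0x2A00E3B (r,kernel):
  L0 @0x2A[0] → 0x2E007  P=1,RW=1,US=1,PS=0
  L1 @0x2E[21] → 0x3A004  P=0,RW=0,US=1,PS=0
  ⇒ fault: PAGE_NOT_PRESENT  — 2 lookups
#2 VA=0x4802003C1 (r,kernel):
  L0 @0x2A[18] → 0x2F007  P=1,RW=1,US=1,PS=0
  L1 @0x2F[1] → 0x30007  P=1,RW=1,US=1,PS=0
  L2 @0x30[0] → 0x32007  P=1,RW=1,US=1,PS=0
  ✓ 0x323C1  — 3 lookups

Access #0 PA: 0x2B9EB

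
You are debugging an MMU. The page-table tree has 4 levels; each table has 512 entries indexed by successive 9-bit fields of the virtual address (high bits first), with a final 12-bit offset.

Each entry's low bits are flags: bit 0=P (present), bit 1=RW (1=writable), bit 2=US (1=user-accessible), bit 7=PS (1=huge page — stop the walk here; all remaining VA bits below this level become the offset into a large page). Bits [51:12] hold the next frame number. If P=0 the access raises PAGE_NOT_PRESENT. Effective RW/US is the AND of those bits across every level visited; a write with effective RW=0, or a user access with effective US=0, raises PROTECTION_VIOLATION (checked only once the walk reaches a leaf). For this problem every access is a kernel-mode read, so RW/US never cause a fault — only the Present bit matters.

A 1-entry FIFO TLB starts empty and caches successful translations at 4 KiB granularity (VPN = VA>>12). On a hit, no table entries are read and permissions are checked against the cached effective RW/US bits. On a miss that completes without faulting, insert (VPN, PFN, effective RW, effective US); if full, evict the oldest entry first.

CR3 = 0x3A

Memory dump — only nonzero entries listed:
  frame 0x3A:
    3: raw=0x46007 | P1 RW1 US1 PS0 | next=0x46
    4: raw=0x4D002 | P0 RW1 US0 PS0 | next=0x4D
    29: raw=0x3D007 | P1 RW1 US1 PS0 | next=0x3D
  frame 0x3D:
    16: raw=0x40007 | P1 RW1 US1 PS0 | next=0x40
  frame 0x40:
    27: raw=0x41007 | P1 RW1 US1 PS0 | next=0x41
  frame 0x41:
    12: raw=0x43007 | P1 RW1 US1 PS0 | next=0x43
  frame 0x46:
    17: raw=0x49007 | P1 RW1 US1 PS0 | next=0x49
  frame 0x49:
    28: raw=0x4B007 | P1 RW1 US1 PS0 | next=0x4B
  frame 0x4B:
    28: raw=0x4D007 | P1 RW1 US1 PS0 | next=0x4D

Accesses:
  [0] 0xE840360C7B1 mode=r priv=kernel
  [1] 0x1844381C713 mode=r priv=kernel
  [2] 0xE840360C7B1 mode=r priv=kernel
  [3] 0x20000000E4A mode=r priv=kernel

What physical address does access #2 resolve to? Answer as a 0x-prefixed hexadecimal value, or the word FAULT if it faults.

Per-access translation:
#0 VA=0xE840360C7B1 (r,kernel):
  L0 @0x3A[29] → 0x3D007  P=1,RW=1,US=1,PS=0
  L1 @0x3D[16] → 0x40007  P=1,RW=1,US=1,PS=0
  L2 @0x40[27] → 0x41007  P=1,RW=1,US=1,PS=0
  L3 @0x41[12] → 0x43007  P=1,RW=1,US=1,PS=0
  ⇒ phys 0x437B1  [4 reads]
#1 VA=0x1844381C713 (r,kernel):
  L0 @0x3A[3] → 0x46007  P=1,RW=1,US=1,PS=0
  L1 @0x46[17] → 0x49007  P=1,RW=1,US=1,PS=0
  L2 @0x49[28] → 0x4B007  P=1,RW=1,US=1,PS=0
  L3 @0x4B[28] → 0x4D007  P=1,RW=1,US=1,PS=0
  ⇒ phys 0x4D713  [4 reads]
#2 VA=0xE840360C7B1 (r,kernel):
  L0 @0x3A[29] → 0x3D007  P=1,RW=1,US=1,PS=0
  L1 @0x3D[16] → 0x40007  P=1,RW=1,US=1,PS=0
  L2 @0x40[27] → 0x41007  P=1,RW=1,US=1,PS=0
  L3 @0x41[12] → 0x43007  P=1,RW=1,US=1,PS=0
  ⇒ phys 0x437B1  [4 reads]
#3 VA=0x20000000E4A (r,kernel):
  L0 @0x3A[4] → 0x4D002  P=0,RW=1,US=0,PS=0
  → PAGE_NOT_PRESENT  (1 entries read)

Access #2 PA: 0x437B1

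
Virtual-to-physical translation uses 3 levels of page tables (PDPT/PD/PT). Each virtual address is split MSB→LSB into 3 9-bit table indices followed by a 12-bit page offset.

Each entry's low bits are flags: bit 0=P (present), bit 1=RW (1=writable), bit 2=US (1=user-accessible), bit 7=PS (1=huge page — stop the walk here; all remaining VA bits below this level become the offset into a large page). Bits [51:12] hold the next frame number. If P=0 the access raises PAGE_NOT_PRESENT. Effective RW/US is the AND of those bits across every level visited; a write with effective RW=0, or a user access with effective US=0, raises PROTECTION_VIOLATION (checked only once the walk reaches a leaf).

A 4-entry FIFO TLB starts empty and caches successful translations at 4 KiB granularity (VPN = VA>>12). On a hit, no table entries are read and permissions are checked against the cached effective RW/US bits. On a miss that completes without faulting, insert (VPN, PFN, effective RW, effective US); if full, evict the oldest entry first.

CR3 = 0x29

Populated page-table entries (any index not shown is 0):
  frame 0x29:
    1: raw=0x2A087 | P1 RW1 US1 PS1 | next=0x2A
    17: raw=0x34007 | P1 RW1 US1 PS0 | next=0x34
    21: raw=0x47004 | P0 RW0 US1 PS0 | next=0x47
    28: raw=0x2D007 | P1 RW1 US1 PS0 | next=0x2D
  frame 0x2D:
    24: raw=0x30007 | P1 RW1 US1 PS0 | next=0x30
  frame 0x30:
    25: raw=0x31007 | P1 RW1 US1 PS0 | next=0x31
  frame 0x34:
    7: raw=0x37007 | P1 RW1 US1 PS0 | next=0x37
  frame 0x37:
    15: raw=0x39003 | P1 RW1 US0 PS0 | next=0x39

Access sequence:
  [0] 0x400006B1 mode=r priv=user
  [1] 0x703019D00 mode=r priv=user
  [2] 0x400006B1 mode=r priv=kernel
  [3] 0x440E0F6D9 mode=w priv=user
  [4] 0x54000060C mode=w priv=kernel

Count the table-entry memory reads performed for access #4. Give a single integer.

Per-access translation:
#0 VA=0x400006B1 (r,user):
  L0 @0x29[1] → 0x2A087  P=1,RW=1,US=1,PS=1
  ⇒ phys 0x2A6B1 (huge @L0)  [1 reads]
#1 VA=0x703019D00 (r,user):
  L0 @0x29[28] → 0x2D007  P=1,RW=1,US=1,PS=0
  L1 @0x2D[24] → 0x30007  P=1,RW=1,US=1,PS=0
  L2 @0x30[25] → 0x31007  P=1,RW=1,US=1,PS=0
  ⇒ phys 0x31D00  [3 reads]
#2 VA=0x400006B1 (r,kernel):
  TLB hit vpn=0x40000 → PA=0x2A6B1
#3 VA=0x440E0F6D9 (w,user):
  L0 @0x29[17] → 0x34007  P=1,RW=1,US=1,PS=0
  L1 @0x34[7] → 0x37007  P=1,RW=1,US=1,PS=0
  L2 @0x37[15] → 0x39003  P=1,RW=1,US=0,PS=0
  ✗ PROTECTION_VIOLATION  [3 reads]
#4 VA=0x54000060C (w,kernel):
  L0 @0x29[21] → 0x47004  P=0,RW=0,US=1,PS=0
  ✗ PAGE_NOT_PRESENT  [1 reads]

Entries read for #4: 1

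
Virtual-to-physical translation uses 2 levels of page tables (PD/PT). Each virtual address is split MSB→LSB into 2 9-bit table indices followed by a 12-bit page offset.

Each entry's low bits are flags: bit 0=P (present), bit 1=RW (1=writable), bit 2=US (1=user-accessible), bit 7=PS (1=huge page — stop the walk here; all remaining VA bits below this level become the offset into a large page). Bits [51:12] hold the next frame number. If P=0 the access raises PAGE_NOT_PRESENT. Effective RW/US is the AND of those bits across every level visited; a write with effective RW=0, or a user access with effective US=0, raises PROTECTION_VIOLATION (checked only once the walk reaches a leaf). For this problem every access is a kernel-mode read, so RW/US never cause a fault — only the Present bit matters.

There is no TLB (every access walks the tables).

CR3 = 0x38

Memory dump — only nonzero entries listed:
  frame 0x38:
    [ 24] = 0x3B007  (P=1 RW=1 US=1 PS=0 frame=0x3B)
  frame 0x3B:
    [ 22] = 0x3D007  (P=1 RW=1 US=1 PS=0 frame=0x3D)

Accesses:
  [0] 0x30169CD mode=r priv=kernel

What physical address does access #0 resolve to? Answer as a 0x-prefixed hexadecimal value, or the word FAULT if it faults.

Per-access translation:
#0 VA=0x30169CD (r,kernel):
  lvl0: tbl 0x38, slot 24 ⇒ 0x3B007 (P1/RW1/US1/PS0)
  lvl1: tbl 0x3B, slot 22 ⇒ 0x3D007 (P1/RW1/US1/PS0)
  ⇒ phys 0x3D9CD  [2 reads]

Access #0 PA: 0x3D9CD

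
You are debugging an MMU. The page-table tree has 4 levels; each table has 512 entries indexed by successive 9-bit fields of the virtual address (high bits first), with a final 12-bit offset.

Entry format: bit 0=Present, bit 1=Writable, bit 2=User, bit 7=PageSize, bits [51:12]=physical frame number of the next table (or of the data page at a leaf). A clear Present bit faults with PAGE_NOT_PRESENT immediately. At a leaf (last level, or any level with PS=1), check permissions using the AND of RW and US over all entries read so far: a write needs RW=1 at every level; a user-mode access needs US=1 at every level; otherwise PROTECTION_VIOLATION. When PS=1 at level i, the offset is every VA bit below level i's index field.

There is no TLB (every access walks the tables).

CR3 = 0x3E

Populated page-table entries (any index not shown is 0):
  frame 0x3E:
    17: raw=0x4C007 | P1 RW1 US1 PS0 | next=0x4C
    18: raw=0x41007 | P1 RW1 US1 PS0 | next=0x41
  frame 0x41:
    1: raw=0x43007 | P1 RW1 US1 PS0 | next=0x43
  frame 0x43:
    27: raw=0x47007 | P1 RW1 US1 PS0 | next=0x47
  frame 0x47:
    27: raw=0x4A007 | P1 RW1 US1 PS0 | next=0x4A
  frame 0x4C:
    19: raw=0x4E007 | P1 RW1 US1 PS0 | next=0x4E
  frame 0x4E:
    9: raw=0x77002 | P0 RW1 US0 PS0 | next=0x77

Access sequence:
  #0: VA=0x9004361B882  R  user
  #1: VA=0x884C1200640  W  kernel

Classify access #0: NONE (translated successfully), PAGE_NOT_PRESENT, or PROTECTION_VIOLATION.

Trace:
#0 VA=0x9004361B882 (r,user):
  L0: frame=0x3E idx=18 entry=0x41007 [P=1 RW=1 US=1 PS=0]
  L1: frame=0x41 idx=1 entry=0x43007 [P=1 RW=1 US=1 PS=0]
  L2: frame=0x43 idx=27 entry=0x47007 [P=1 RW=1 US=1 PS=0]
  L3: frame=0x47 idx=27 entry=0x4A007 [P=1 RW=1 US=1 PS=0]
  → PA=0x4A882  (4 entries read)
#1 VA=0x884C1200640 (w,kernel):
  L0: frame=0x3E idx=17 entry=0x4C007 [P=1 RW=1 US=1 PS=0]
  L1: frame=0x4C idx=19 entry=0x4E007 [P=1 RW=1 US=1 PS=0]
  L2: frame=0x4E idx=9 entry=0x77002 [P=0 RW=1 US=0 PS=0]
  → PAGE_NOT_PRESENT  (3 entries read)

Access #0 fault: NONE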